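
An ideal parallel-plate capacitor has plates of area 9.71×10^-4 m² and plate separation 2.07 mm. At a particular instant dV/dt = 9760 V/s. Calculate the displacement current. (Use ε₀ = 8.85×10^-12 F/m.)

4.05×10^-8 A

The field between the plates is E = V/d, so dE/dt = (9760)/(2.07×10^-3 m) = 4.715×10^6 V/(m·s).
I_d = ε₀ A (dE/dt) = (8.85×10^-12)(9.71×10^-4)(4.715×10^6) = 4.05×10^-8 A.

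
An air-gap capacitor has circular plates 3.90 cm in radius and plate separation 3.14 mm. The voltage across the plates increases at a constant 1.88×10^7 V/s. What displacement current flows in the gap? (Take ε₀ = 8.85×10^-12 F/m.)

2.53×10^-4 A

The displacement current equals the charging current C dV/dt. With C = ε₀A/d = (8.85×10^-12)(4.778×10^-3)/(3.14×10^-3) = 1.347×10^-11 F, I_d = (1.347×10^-11)(1.88×10^7) = 2.53×10^-4 A.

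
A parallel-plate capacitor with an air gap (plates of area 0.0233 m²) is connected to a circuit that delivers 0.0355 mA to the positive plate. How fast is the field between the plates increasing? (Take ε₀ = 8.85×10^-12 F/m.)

The displacement current between the plates equals the conduction current, I_d = 0.0355 mA.
Since I_d = ε₀ A dE/dt, dE/dt = I_d/(ε₀A) = (3.55×10^-5)/((8.85×10^-12)(0.0233)) = 1.72×10^8 V/(m·s).

1.72×10^8 V/(m·s)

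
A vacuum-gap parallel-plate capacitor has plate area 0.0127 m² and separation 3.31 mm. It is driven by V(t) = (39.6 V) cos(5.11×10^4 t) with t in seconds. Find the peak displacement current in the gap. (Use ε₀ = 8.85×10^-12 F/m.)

The displacement current equals the conduction current C dV/dt, which peaks at C V₀ ω.
With C = ε₀A/d = (8.85×10^-12)(0.0127)/(3.31×10^-3) = 3.396×10^-11 F and ω = 5.11×10^4 rad/s, I_d,max = (3.396×10^-11)(39.6)(5.11×10^4) = 6.87×10^-5 A.

6.87×10^-5 A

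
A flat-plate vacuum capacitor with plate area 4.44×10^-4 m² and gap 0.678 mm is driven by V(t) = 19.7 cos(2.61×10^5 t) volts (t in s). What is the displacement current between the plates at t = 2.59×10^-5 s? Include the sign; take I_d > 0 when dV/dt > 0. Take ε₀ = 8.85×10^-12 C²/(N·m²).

-1.37×10^-5 A

dV/dt = (19.7)(2.61×10^5)·−sin(6.7599) = -2.359×10^6 V/s.
I_d = C dV/dt with C = ε₀A/d = (8.85×10^-12)(4.44×10^-4)/(6.78×10^-4) = 5.796×10^-12 F, so I_d = (5.796×10^-12)(-2.359×10^6) = -1.37×10^-5 A.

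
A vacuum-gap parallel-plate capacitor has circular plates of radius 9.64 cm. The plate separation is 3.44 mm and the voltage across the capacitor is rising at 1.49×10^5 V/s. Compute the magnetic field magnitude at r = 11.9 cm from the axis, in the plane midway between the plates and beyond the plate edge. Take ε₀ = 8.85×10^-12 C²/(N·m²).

I_d = C dV/dt with C = ε₀πR²/d = 7.510×10^-11 F, so I_d = (7.510×10^-11)(1.49×10^5) = 1.119×10^-5 A.
Outside the plates the loop encloses all of I_d, so B·2πr = μ₀ I_d and B = 1.88×10^-11 T.

1.88×10^-11 T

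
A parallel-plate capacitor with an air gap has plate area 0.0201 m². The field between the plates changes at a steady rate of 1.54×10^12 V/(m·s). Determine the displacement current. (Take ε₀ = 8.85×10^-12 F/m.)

0.274 A

The displacement current is ε₀ times dΦ_E/dt = ε₀ A dE/dt = (8.85×10^-12)(0.0201)(1.54×10^12) = 0.274 A.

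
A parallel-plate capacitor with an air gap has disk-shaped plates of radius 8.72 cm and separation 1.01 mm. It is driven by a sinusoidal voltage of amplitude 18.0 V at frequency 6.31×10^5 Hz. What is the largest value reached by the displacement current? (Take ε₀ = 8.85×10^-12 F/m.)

The displacement current equals the conduction current C dV/dt, which peaks at C V₀ ω.
With C = ε₀A/d = (8.85×10^-12)(0.02389)/(1.01×10^-3) = 2.093×10^-10 F and ω = 2πf = 3.965×10^6 rad/s, I_d,max = (2.093×10^-10)(18.0)(3.965×10^6) = 0.0149 A.

0.0149 A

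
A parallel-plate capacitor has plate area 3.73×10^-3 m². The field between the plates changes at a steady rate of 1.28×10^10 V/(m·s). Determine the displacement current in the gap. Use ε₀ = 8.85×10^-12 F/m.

4.23×10^-4 A

With a uniform field, Φ_E = EA, so I_d = ε₀ A dE/dt = 4.23×10^-4 A.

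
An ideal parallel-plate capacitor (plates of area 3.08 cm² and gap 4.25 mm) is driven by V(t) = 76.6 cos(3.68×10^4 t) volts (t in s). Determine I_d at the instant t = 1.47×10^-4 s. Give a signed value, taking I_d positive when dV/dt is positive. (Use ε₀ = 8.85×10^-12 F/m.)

1.39×10^-6 A

dV/dt = (76.6)(3.68×10^4)·−sin(5.4096) = 2.161×10^6 V/s.
I_d = C dV/dt with C = ε₀A/d = (8.85×10^-12)(3.08×10^-4)/(4.25×10^-3) = 6.414×10^-13 F, so I_d = (6.414×10^-13)(2.161×10^6) = 1.39×10^-6 A.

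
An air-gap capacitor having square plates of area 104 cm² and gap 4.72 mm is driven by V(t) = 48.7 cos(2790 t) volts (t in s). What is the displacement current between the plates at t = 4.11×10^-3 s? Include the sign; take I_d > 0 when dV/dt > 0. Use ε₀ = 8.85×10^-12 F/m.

2.36×10^-6 A

C = ε₀A/d = (8.85×10^-12)(0.0104)/(4.72×10^-3) = 1.950×10^-11 F. dV/dt = V₀ω·−sin(ωt); at ωt = 11.4669 rad this factor is 0.8910.
I_d = C dV/dt = (1.950×10^-11)(48.7)(2790)(0.8910) = 2.36×10^-6 A.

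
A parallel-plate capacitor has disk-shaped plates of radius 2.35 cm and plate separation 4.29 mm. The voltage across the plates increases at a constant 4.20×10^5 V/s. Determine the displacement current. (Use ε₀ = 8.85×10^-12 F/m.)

1.50×10^-6 A

C = ε₀A/d = (8.85×10^-12)(1.735×10^-3)/(4.29×10^-3) = 3.579×10^-12 F.
I_d = C dV/dt = (3.579×10^-12)(4.20×10^5) = 1.50×10^-6 A.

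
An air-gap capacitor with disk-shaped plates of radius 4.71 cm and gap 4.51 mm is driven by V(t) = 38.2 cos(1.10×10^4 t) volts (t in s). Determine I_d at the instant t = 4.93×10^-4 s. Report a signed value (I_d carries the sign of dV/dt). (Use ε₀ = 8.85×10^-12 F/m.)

4.36×10^-6 A

dV/dt = (38.2)(1.10×10^4)·−sin(5.423) = 3.185×10^5 V/s.
I_d = C dV/dt with C = ε₀A/d = (8.85×10^-12)(6.969×10^-3)/(4.51×10^-3) = 1.368×10^-11 F, so I_d = (1.368×10^-11)(3.185×10^5) = 4.36×10^-6 A.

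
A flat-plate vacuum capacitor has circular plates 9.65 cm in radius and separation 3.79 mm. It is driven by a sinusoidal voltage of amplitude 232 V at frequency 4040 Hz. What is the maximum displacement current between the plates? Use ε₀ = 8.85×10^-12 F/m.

The displacement current equals the conduction current C dV/dt, which peaks at C V₀ ω.
With C = ε₀A/d = (8.85×10^-12)(0.02926)/(3.79×10^-3) = 6.832×10^-11 F and ω = 2πf = 2.538×10^4 rad/s, I_d,max = (6.832×10^-11)(232)(2.538×10^4) = 4.02×10^-4 A.

4.02×10^-4 A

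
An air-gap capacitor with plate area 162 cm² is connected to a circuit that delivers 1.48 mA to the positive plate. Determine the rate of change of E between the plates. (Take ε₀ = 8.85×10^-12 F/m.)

1.03×10^10 V/(m·s)

By continuity, I_d in the gap equals the 1.48 mA flowing in the wire.
Then dE/dt = I_d/(ε₀A) = 1.03×10^10 V/(m·s).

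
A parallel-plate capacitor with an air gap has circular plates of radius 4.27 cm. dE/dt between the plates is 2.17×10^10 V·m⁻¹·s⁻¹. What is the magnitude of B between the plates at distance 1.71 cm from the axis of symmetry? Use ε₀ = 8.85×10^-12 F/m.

I_d = ε₀ dΦ_E/dt = ε₀ πR² (dE/dt) = (8.85×10^-12)(5.728×10^-3)(2.17×10^10) = 1.100×10^-3 A through the full plate area.
An Ampèrian loop of radius r encloses a fraction (r/R)² of I_d. Then B·2πr = μ₀ I_d (r/R)², giving B = μ₀ I_d r/(2πR²) = 2.06×10^-9 T.

2.06×10^-9 T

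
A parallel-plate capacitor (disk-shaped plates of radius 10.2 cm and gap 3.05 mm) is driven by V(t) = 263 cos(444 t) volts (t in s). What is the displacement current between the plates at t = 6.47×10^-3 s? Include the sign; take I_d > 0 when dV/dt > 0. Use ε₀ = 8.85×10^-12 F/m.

-2.94×10^-6 A

dV/dt = (263)(444)·−sin(2.87268) = -3.102×10^4 V/s.
I_d = C dV/dt with C = ε₀A/d = (8.85×10^-12)(0.03269)/(3.05×10^-3) = 9.485×10^-11 F, so I_d = (9.485×10^-11)(-3.102×10^4) = -2.94×10^-6 A.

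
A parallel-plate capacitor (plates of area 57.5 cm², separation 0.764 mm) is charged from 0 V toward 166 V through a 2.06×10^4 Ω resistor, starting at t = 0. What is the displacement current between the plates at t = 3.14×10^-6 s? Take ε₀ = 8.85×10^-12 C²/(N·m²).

With C = ε₀A/d = (8.85×10^-12)(5.75×10^-3)/(7.64×10^-4) = 6.661×10^-11 F, the time constant is τ = RC = 1.372×10^-6 s, so t/τ = 2.289 and e^(−t/τ) = 0.1014.
I_d = I_cond = (V₀/R) e^(−t/τ) = (8.058×10^-3)(0.1014) = 8.17×10^-4 A.

8.17×10^-4 A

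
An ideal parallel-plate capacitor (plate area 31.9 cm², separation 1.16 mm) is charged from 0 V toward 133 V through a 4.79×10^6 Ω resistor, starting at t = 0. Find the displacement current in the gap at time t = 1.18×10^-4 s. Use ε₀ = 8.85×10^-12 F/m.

1.01×10^-5 A

With C = ε₀A/d = (8.85×10^-12)(3.19×10^-3)/(1.16×10^-3) = 2.434×10^-11 F, the time constant is τ = RC = 1.166×10^-4 s, so t/τ = 1.012 and e^(−t/τ) = 0.3635.
I_d = I_cond = (V₀/R) e^(−t/τ) = (2.777×10^-5)(0.3635) = 1.01×10^-5 A.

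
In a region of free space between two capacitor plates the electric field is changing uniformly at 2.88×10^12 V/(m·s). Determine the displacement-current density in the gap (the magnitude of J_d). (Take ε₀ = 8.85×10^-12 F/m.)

J_d = ε₀ dE/dt = (8.85×10^-12)(2.88×10^12) = 25.5 A/m².

25.5 A/m²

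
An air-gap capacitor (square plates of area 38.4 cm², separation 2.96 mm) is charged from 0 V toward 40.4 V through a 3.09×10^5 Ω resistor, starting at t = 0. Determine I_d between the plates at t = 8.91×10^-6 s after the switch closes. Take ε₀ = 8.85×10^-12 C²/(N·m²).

1.06×10^-5 A

With C = ε₀A/d = (8.85×10^-12)(3.84×10^-3)/(2.96×10^-3) = 1.148×10^-11 F, the time constant is τ = RC = 3.547×10^-6 s, so t/τ = 2.512 and e^(−t/τ) = 0.08111.
I_d = I_cond = (V₀/R) e^(−t/τ) = (1.307×10^-4)(0.08111) = 1.06×10^-5 A.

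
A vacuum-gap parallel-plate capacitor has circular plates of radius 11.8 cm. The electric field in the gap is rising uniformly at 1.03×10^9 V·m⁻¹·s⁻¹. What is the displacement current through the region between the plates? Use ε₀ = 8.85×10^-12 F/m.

I_d = ε₀ A (dE/dt) = (8.85×10^-12)(0.04374 m²)(1.03×10^9) = 3.99×10^-4 A.

3.99×10^-4 A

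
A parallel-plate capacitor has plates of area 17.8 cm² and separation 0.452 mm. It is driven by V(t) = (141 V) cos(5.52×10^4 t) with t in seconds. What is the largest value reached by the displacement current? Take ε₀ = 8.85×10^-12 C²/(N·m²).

2.71×10^-4 A

C = ε₀A/d = (8.85×10^-12)(1.78×10^-3)/(4.52×10^-4) = 3.485×10^-11 F; ω = 5.52×10^4 rad/s.
I_d = C dV/dt, so |I_d|_max = C V₀ ω = (3.485×10^-11)(141)(5.52×10^4) = 2.71×10^-4 A.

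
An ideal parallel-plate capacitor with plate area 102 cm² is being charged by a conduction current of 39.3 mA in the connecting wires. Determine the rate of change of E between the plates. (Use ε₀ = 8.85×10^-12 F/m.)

Charge continuity gives I_d = I = 0.0393 A between the plates.
Then dE/dt = I_d/(ε₀A) = 4.35×10^11 V/(m·s).

4.35×10^11 V/(m·s)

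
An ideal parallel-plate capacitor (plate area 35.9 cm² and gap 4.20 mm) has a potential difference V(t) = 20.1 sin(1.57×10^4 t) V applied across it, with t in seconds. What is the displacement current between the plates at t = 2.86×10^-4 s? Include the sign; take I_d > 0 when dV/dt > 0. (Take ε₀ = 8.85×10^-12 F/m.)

C = ε₀A/d = (8.85×10^-12)(3.59×10^-3)/(4.20×10^-3) = 7.565×10^-12 F. dV/dt = V₀ω·cos(ωt); at ωt = 4.4902 rad this factor is -0.2204.
I_d = C dV/dt = (7.565×10^-12)(20.1)(1.57×10^4)(-0.2204) = -5.26×10^-7 A.

-5.26×10^-7 A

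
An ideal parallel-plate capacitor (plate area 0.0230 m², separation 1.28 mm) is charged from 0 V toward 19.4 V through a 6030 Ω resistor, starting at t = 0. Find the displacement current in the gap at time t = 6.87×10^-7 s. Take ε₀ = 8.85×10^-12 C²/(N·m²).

C = ε₀A/d = (8.85×10^-12)(0.0230)/(1.28×10^-3) = 1.590×10^-10 F and τ = RC = 9.588×10^-7 s. I_d in the gap equals the RC charging current.
I_d(t) = (V₀/R) e^(−t/τ) = 3.217×10^-3 · e^(−0.7165) = 1.57×10^-3 A.

1.57×10^-3 A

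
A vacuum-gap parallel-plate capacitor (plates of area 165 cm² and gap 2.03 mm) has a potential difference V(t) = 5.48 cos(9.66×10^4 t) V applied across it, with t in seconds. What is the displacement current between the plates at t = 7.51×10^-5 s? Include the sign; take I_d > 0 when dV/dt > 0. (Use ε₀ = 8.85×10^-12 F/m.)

dE/dt = (V₀ω/d)·−sin(ωt) with ωt = 7.25466 rad: (5.48)(9.66×10^4)(-0.8257)/(2.03×10^-3) = -2.153×10^8 V/(m·s).
I_d = ε₀ A dE/dt = (8.85×10^-12)(0.0165)(-2.153×10^8) = -3.14×10^-5 A.

-3.14×10^-5 A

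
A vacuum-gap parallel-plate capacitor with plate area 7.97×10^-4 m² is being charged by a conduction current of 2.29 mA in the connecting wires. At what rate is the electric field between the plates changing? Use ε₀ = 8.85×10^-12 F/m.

By continuity, I_d in the gap equals the 2.29 mA flowing in the wire.
Since I_d = ε₀ A dE/dt, dE/dt = I_d/(ε₀A) = (2.29×10^-3)/((8.85×10^-12)(7.97×10^-4)) = 3.25×10^11 V/(m·s).

3.25×10^11 V/(m·s)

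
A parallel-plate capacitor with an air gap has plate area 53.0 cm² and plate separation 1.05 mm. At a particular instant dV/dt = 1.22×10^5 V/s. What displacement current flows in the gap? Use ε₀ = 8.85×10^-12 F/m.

The field between the plates is E = V/d, so dE/dt = (1.22×10^5)/(1.05×10^-3 m) = 1.162×10^8 V/(m·s).
I_d = ε₀ A (dE/dt) = (8.85×10^-12)(5.30×10^-3)(1.162×10^8) = 5.45×10^-6 A.

5.45×10^-6 A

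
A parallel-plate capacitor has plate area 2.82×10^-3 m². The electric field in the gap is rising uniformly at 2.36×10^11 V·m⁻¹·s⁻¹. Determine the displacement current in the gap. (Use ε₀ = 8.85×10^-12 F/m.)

The displacement current is ε₀ times dΦ_E/dt = ε₀ A dE/dt = (8.85×10^-12)(2.82×10^-3)(2.36×10^11) = 5.89×10^-3 A.

5.89×10^-3 A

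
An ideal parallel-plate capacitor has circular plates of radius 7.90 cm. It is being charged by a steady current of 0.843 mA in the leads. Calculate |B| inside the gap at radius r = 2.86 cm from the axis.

7.73×10^-10 T

Between the plates the displacement current equals the wire current: I_d = 0.843 mA = 8.43×10^-4 A.
An Ampèrian loop of radius r encloses a fraction (r/R)² of I_d. Then B·2πr = μ₀ I_d (r/R)², giving B = μ₀ I_d r/(2πR²) = 7.73×10^-10 T.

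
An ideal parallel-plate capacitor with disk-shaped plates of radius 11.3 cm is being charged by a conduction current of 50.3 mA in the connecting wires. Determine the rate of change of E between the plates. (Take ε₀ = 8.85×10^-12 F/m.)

1.42×10^11 V/(m·s)

Charge continuity gives I_d = I = 0.0503 A between the plates.
Then dE/dt = I_d/(ε₀A) = 1.42×10^11 V/(m·s).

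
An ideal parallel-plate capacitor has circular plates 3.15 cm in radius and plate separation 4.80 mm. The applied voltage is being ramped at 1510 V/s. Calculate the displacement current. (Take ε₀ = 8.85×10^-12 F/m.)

8.68×10^-9 A

E = V/d so dE/dt = (dV/dt)/d = 3.146×10^5 V/(m·s), and I_d = ε₀ A dE/dt = (8.85×10^-12)(3.117×10^-3)(3.146×10^5) = 8.68×10^-9 A.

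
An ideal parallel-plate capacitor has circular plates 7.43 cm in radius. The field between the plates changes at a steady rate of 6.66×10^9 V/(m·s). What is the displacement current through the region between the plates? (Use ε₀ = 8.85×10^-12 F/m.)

1.02×10^-3 A

With a uniform field, Φ_E = EA, so I_d = ε₀ A dE/dt = 1.02×10^-3 A.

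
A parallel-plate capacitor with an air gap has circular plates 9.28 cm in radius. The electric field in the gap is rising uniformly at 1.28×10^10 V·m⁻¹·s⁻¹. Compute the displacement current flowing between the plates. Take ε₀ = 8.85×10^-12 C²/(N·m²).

3.06×10^-3 A

With a uniform field, Φ_E = EA, so I_d = ε₀ A dE/dt = 3.06×10^-3 A.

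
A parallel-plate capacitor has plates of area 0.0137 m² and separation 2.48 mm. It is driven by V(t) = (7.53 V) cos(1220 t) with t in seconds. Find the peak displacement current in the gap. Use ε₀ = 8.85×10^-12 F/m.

C = ε₀A/d = (8.85×10^-12)(0.0137)/(2.48×10^-3) = 4.889×10^-11 F; ω = 1220 rad/s.
I_d = C dV/dt, so |I_d|_max = C V₀ ω = (4.889×10^-11)(7.53)(1220) = 4.49×10^-7 A.

4.49×10^-7 A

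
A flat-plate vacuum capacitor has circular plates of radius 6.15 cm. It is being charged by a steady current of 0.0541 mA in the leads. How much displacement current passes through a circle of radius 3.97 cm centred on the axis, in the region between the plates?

2.25×10^-5 A

No conduction current crosses the gap, so I_d there equals the 5.41×10^-5 A in the leads.
The field is uniform, so I_d,enc = I_d (r/R)² = (5.41×10^-5)(3.97/6.15)² = 2.25×10^-5 A.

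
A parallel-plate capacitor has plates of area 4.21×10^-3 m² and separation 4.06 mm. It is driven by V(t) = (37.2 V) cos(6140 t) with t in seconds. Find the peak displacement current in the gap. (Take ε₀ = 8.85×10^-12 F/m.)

The displacement current equals the conduction current C dV/dt, which peaks at C V₀ ω.
With C = ε₀A/d = (8.85×10^-12)(4.21×10^-3)/(4.06×10^-3) = 9.177×10^-12 F and ω = 6140 rad/s, I_d,max = (9.177×10^-12)(37.2)(6140) = 2.10×10^-6 A.

2.10×10^-6 A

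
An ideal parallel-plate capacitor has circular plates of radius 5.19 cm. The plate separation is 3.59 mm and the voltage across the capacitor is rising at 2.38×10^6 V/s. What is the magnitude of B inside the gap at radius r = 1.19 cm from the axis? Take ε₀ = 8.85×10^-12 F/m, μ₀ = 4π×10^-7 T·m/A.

4.39×10^-11 T

I_d = C dV/dt with C = ε₀πR²/d = 2.086×10^-11 F, so I_d = (2.086×10^-11)(2.38×10^6) = 4.965×10^-5 A.
An Ampèrian loop of radius r encloses a fraction (r/R)² of I_d. Then B·2πr = μ₀ I_d (r/R)², giving B = μ₀ I_d r/(2πR²) = 4.39×10^-11 T.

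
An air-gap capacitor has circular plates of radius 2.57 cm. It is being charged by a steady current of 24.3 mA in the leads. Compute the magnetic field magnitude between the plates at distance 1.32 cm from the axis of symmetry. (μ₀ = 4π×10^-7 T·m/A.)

9.71×10^-8 T

By continuity the displacement current in the gap matches the conduction current: I_d = 0.0243 A.
For r < R the Ampère–Maxwell law gives B(2πr) = μ₀ I_d (r²/R²), so B = μ₀ I_d r/(2πR²) = (4π×10^-7)(0.0243)(0.0132)/(2π·0.0257²) = 9.71×10^-8 T.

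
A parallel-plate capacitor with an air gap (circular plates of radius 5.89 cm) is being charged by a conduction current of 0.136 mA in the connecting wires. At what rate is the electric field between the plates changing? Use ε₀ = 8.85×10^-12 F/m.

Charge continuity gives I_d = I = 1.36×10^-4 A between the plates.
Then dE/dt = I_d/(ε₀A) = 1.41×10^9 V/(m·s).

1.41×10^9 V/(m·s)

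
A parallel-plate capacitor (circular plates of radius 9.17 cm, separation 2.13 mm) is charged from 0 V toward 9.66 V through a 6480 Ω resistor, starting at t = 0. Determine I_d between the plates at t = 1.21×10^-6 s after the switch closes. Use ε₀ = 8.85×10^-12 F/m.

With C = ε₀A/d = (8.85×10^-12)(0.02642)/(2.13×10^-3) = 1.098×10^-10 F, the time constant is τ = RC = 7.115×10^-7 s, so t/τ = 1.701 and e^(−t/τ) = 0.1825.
I_d = I_cond = (V₀/R) e^(−t/τ) = (1.491×10^-3)(0.1825) = 2.72×10^-4 A.

2.72×10^-4 A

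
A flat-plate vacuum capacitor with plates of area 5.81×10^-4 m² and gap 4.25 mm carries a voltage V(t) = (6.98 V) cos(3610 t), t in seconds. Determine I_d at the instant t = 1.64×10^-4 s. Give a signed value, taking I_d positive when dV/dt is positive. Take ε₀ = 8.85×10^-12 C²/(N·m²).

dV/dt = (6.98)(3610)·−sin(0.59204) = -1.406×10^4 V/s.
I_d = C dV/dt with C = ε₀A/d = (8.85×10^-12)(5.81×10^-4)/(4.25×10^-3) = 1.210×10^-12 F, so I_d = (1.210×10^-12)(-1.406×10^4) = -1.70×10^-8 A.

-1.70×10^-8 A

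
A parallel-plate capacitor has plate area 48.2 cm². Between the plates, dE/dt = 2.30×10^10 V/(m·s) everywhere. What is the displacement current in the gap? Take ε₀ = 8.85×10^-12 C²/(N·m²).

9.81×10^-4 A

With a uniform field, Φ_E = EA, so I_d = ε₀ A dE/dt = 9.81×10^-4 A.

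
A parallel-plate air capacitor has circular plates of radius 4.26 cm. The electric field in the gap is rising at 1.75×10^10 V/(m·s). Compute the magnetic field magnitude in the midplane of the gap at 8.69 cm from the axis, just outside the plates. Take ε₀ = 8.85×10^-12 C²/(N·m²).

2.03×10^-9 T

I_d = ε₀ dΦ_E/dt = ε₀ πR² (dE/dt) = (8.85×10^-12)(5.701×10^-3)(1.75×10^10) = 8.829×10^-4 A through the full plate area.
With r > R the enclosed displacement current is the full I_d; B = μ₀ I_d / (2πr) = 2.03×10^-9 T.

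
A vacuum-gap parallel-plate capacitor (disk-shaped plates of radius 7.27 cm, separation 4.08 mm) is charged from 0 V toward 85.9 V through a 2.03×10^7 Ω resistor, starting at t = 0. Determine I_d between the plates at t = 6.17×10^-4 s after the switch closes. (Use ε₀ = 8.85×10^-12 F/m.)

1.82×10^-6 A

C = ε₀A/d = (8.85×10^-12)(0.01660)/(4.08×10^-3) = 3.601×10^-11 F, so τ = RC = 7.310×10^-4 s.
The conduction current is I(t) = (V₀/R) e^(−t/τ), and the displacement current between the plates equals it.
t/τ = 0.8440; I_d = (85.9/2.03×10^7) · e^(−0.8440) = (4.232×10^-6)(0.4300) = 1.82×10^-6 A.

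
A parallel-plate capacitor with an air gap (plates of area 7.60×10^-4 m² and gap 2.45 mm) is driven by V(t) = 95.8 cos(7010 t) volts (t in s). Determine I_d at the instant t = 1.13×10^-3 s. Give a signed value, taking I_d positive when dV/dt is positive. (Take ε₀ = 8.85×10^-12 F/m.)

dV/dt = (95.8)(7010)·−sin(7.9213) = -6.700×10^5 V/s.
I_d = C dV/dt with C = ε₀A/d = (8.85×10^-12)(7.60×10^-4)/(2.45×10^-3) = 2.745×10^-12 F, so I_d = (2.745×10^-12)(-6.700×10^5) = -1.84×10^-6 A.

-1.84×10^-6 A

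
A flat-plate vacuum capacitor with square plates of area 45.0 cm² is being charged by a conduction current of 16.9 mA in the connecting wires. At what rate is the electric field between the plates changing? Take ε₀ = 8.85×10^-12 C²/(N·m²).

By continuity, I_d in the gap equals the 16.9 mA flowing in the wire.
Inverting I_d = ε₀ A dE/dt gives dE/dt = 0.0169 / (8.85×10^-12 · 4.50×10^-3) = 4.24×10^11 V/(m·s).

4.24×10^11 V/(m·s)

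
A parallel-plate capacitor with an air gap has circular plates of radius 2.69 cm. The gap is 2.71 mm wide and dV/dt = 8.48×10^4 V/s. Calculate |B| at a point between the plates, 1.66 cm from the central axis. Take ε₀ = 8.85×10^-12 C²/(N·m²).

2.89×10^-12 T

With E = V/d, dE/dt = 3.129×10^7 V/(m·s) and πR² = 2.273×10^-3 m², giving I_d = ε₀ πR² dE/dt = 6.294×10^-7 A.
An Ampèrian loop of radius r encloses a fraction (r/R)² of I_d. Then B·2πr = μ₀ I_d (r/R)², giving B = μ₀ I_d r/(2πR²) = 2.89×10^-12 T.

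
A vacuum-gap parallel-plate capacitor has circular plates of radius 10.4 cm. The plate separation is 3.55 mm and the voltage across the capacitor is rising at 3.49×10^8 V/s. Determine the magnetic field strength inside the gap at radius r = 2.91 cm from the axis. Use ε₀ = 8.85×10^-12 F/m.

dE/dt = (dV/dt)/d = 9.831×10^10 V/(m·s); I_d = ε₀(πR²)(dE/dt) = (8.85×10^-12)(0.03398)(9.831×10^10) = 0.02956 A.
For r < R the Ampère–Maxwell law gives B(2πr) = μ₀ I_d (r²/R²), so B = μ₀ I_d r/(2πR²) = (4π×10^-7)(0.02956)(0.0291)/(2π·0.104²) = 1.59×10^-8 T.

1.59×10^-8 T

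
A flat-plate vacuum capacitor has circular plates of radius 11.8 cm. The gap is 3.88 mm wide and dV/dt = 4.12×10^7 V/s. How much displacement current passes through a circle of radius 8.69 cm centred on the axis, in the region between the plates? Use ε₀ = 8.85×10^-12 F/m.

2.23×10^-3 A

dE/dt = (dV/dt)/d = 1.062×10^10 V/(m·s); I_d = ε₀(πR²)(dE/dt) = (8.85×10^-12)(0.04374)(1.062×10^10) = 4.111×10^-3 A.
Through an area πr² the displacement current is I_d·(πr²/πR²) = I_d (r/R)² = 2.23×10^-3 A.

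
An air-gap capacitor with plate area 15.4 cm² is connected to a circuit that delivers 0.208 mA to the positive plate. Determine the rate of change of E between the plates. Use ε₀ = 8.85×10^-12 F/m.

1.53×10^10 V/(m·s)

By continuity, I_d in the gap equals the 0.208 mA flowing in the wire.
Since I_d = ε₀ A dE/dt, dE/dt = I_d/(ε₀A) = (2.08×10^-4)/((8.85×10^-12)(1.54×10^-3)) = 1.53×10^10 V/(m·s).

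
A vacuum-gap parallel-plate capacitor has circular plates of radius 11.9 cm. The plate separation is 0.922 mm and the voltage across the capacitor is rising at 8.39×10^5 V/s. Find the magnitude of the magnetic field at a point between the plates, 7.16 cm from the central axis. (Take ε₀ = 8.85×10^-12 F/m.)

3.62×10^-10 T

With E = V/d, dE/dt = 9.100×10^8 V/(m·s) and πR² = 0.04449 m², giving I_d = ε₀ πR² dE/dt = 3.583×10^-4 A.
For r < R the Ampère–Maxwell law gives B(2πr) = μ₀ I_d (r²/R²), so B = μ₀ I_d r/(2πR²) = (4π×10^-7)(3.583×10^-4)(0.0716)/(2π·0.119²) = 3.62×10^-10 T.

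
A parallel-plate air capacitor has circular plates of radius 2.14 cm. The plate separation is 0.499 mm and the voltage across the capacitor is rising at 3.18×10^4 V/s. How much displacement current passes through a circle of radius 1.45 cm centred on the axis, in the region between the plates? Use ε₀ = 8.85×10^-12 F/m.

With E = V/d, dE/dt = 6.373×10^7 V/(m·s) and πR² = 1.439×10^-3 m², giving I_d = ε₀ πR² dE/dt = 8.116×10^-7 A.
The field is uniform, so I_d,enc = I_d (r/R)² = (8.116×10^-7)(1.45/2.14)² = 3.73×10^-7 A.

3.73×10^-7 A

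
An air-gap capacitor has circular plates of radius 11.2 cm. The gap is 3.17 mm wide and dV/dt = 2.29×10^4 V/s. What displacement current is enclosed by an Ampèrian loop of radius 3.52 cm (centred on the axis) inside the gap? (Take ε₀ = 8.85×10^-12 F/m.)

2.49×10^-7 A

With E = V/d, dE/dt = 7.224×10^6 V/(m·s) and πR² = 0.03941 m², giving I_d = ε₀ πR² dE/dt = 2.520×10^-6 A.
Since J_d is uniform, the enclosed fraction is (r/R)² = 0.09878, giving I_d,enc = 2.49×10^-7 A.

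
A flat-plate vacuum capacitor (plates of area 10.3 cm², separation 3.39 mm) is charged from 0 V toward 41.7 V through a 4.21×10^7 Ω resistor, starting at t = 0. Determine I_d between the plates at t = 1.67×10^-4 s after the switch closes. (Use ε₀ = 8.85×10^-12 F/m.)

2.27×10^-7 A

C = ε₀A/d = (8.85×10^-12)(1.03×10^-3)/(3.39×10^-3) = 2.689×10^-12 F and τ = RC = 1.132×10^-4 s. I_d in the gap equals the RC charging current.
I_d(t) = (V₀/R) e^(−t/τ) = 9.905×10^-7 · e^(−1.475) = 2.27×10^-7 A.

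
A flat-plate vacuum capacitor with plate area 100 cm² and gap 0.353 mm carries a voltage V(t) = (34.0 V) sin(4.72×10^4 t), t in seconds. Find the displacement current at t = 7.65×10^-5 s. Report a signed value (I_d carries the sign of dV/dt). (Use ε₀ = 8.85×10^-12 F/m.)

dE/dt = (V₀ω/d)·cos(ωt) with ωt = 3.6108 rad: (34.0)(4.72×10^4)(-0.8919)/(3.53×10^-4) = -4.055×10^9 V/(m·s).
I_d = ε₀ A dE/dt = (8.85×10^-12)(0.0100)(-4.055×10^9) = -3.59×10^-4 A.

-3.59×10^-4 A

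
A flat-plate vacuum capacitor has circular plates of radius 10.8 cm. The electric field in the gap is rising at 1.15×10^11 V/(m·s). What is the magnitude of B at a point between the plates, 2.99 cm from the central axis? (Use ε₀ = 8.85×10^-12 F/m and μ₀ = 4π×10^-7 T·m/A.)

Total displacement current: I_d = ε₀(πR²)(dE/dt) = (8.85×10^-12)(0.03664)(1.15×10^11) = 0.03729 A.
∮B·dl = μ₀ I_d,enc with I_d,enc = I_d r²/R² = 2.858×10^-3 A; so B = μ₀ I_d,enc/(2πr) = 1.91×10^-8 T.

1.91×10^-8 T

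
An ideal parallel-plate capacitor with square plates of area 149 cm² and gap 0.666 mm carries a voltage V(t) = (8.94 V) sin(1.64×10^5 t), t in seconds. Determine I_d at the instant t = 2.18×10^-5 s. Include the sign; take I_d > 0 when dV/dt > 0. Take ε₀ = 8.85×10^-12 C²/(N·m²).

-2.63×10^-4 A

dV/dt = (8.94)(1.64×10^5)·cos(3.5752) = -1.330×10^6 V/s.
I_d = C dV/dt with C = ε₀A/d = (8.85×10^-12)(0.0149)/(6.66×10^-4) = 1.980×10^-10 F, so I_d = (1.980×10^-10)(-1.330×10^6) = -2.63×10^-4 A.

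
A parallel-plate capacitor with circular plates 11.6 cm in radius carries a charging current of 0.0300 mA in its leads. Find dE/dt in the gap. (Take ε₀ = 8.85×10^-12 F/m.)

Charge continuity gives I_d = I = 3.00×10^-5 A between the plates.
Then dE/dt = I_d/(ε₀A) = 8.02×10^7 V/(m·s).

8.02×10^7 V/(m·s)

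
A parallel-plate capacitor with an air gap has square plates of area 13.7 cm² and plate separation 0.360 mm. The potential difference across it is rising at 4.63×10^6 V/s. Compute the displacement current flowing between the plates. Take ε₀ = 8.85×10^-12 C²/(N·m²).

1.56×10^-4 A

C = ε₀A/d = (8.85×10^-12)(1.37×10^-3)/(3.60×10^-4) = 3.368×10^-11 F.
I_d = C dV/dt = (3.368×10^-11)(4.63×10^6) = 1.56×10^-4 A.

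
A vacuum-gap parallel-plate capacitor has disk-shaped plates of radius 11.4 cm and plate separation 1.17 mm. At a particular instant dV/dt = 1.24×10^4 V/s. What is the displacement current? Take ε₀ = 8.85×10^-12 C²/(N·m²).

E = V/d so dE/dt = (dV/dt)/d = 1.060×10^7 V/(m·s), and I_d = ε₀ A dE/dt = (8.85×10^-12)(0.04083)(1.060×10^7) = 3.83×10^-6 A.

3.83×10^-6 A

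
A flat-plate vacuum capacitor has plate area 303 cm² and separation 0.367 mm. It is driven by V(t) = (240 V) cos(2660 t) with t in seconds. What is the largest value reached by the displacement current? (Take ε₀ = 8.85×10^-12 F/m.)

4.66×10^-4 A

The displacement current equals the conduction current C dV/dt, which peaks at C V₀ ω.
With C = ε₀A/d = (8.85×10^-12)(0.0303)/(3.67×10^-4) = 7.307×10^-10 F and ω = 2660 rad/s, I_d,max = (7.307×10^-10)(240)(2660) = 4.66×10^-4 A.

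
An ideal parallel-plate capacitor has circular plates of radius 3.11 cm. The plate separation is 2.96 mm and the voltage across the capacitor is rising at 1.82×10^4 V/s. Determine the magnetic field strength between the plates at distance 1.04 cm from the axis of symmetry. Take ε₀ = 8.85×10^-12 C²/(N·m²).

3.56×10^-13 T

I_d = C dV/dt with C = ε₀πR²/d = 9.086×10^-12 F, so I_d = (9.086×10^-12)(1.82×10^4) = 1.654×10^-7 A.
For r < R the Ampère–Maxwell law gives B(2πr) = μ₀ I_d (r²/R²), so B = μ₀ I_d r/(2πR²) = (4π×10^-7)(1.654×10^-7)(0.0104)/(2π·0.0311²) = 3.56×10^-13 T.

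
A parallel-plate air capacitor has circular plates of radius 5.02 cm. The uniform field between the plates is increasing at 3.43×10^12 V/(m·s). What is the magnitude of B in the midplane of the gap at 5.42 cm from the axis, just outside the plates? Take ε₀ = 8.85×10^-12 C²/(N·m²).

8.87×10^-7 T

Total displacement current: I_d = ε₀(πR²)(dE/dt) = (8.85×10^-12)(7.917×10^-3)(3.43×10^12) = 0.2403 A.
For r ≥ R the full I_d is enclosed: B = μ₀ I_d/(2πr) = (4π×10^-7)(0.2403)/(2π·0.0542) = 8.87×10^-7 T.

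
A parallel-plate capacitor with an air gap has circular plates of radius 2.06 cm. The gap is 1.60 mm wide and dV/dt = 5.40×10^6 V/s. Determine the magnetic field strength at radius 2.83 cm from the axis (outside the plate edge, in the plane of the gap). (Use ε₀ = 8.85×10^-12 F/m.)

I_d = C dV/dt with C = ε₀πR²/d = 7.373×10^-12 F, so I_d = (7.373×10^-12)(5.40×10^6) = 3.981×10^-5 A.
For r ≥ R the full I_d is enclosed: B = μ₀ I_d/(2πr) = (4π×10^-7)(3.981×10^-5)/(2π·0.0283) = 2.81×10^-10 T.

2.81×10^-10 T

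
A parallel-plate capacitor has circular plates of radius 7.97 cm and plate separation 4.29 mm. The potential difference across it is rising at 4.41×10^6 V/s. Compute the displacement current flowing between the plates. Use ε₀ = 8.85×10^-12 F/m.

C = ε₀A/d = (8.85×10^-12)(0.01996)/(4.29×10^-3) = 4.118×10^-11 F.
I_d = C dV/dt = (4.118×10^-11)(4.41×10^6) = 1.82×10^-4 A.

1.82×10^-4 A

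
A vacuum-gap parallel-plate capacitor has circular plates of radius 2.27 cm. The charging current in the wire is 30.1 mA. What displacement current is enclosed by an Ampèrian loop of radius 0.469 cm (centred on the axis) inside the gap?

1.28×10^-3 A

Between the plates the displacement current equals the wire current: I_d = 30.1 mA = 0.0301 A.
Since J_d is uniform, the enclosed fraction is (r/R)² = 0.04269, giving I_d,enc = 1.28×10^-3 A.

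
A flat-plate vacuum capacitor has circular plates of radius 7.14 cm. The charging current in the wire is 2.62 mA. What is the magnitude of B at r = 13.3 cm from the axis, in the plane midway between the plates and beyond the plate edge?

3.94×10^-9 T

No conduction current crosses the gap, so I_d there equals the 2.62×10^-3 A in the leads.
For r ≥ R the full I_d is enclosed: B = μ₀ I_d/(2πr) = (4π×10^-7)(2.62×10^-3)/(2π·0.133) = 3.94×10^-9 T.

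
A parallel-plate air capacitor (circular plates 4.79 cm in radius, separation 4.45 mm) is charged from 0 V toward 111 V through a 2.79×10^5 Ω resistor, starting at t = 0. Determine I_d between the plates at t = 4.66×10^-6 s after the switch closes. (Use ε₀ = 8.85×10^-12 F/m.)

1.24×10^-4 A

C = ε₀A/d = (8.85×10^-12)(7.208×10^-3)/(4.45×10^-3) = 1.434×10^-11 F, so τ = RC = 4.001×10^-6 s.
The conduction current is I(t) = (V₀/R) e^(−t/τ), and the displacement current between the plates equals it.
t/τ = 1.165; I_d = (111/2.79×10^5) · e^(−1.165) = (3.978×10^-4)(0.3119) = 1.24×10^-4 A.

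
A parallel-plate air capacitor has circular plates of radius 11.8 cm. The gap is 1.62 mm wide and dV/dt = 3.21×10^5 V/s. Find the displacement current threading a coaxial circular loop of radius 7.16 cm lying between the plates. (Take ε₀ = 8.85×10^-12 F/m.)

dE/dt = (dV/dt)/d = 1.981×10^8 V/(m·s); I_d = ε₀(πR²)(dE/dt) = (8.85×10^-12)(0.04374)(1.981×10^8) = 7.668×10^-5 A.
Since J_d is uniform, the enclosed fraction is (r/R)² = 0.3682, giving I_d,enc = 2.82×10^-5 A.

2.82×10^-5 A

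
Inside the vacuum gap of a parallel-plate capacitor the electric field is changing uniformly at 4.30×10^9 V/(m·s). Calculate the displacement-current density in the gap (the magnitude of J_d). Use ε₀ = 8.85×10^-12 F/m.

J_d = ε₀ dE/dt = (8.85×10^-12)(4.30×10^9) = 0.0381 A/m².

0.0381 A/m²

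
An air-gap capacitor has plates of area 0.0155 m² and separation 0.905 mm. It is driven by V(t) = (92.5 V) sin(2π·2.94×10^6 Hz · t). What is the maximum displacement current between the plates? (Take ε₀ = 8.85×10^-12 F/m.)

The displacement current equals the conduction current C dV/dt, which peaks at C V₀ ω.
With C = ε₀A/d = (8.85×10^-12)(0.0155)/(9.05×10^-4) = 1.516×10^-10 F and ω = 2πf = 1.847×10^7 rad/s, I_d,max = (1.516×10^-10)(92.5)(1.847×10^7) = 0.259 A.

0.259 A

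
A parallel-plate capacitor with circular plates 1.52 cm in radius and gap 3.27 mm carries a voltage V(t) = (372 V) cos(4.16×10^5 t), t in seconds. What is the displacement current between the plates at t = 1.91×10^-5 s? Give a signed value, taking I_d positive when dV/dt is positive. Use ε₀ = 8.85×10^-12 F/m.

dE/dt = (V₀ω/d)·−sin(ωt) with ωt = 7.9456 rad: (372)(4.16×10^5)(-0.9958)/(3.27×10^-3) = -4.713×10^10 V/(m·s).
I_d = ε₀ A dE/dt = (8.85×10^-12)(7.258×10^-4)(-4.713×10^10) = -3.03×10^-4 A.

-3.03×10^-4 A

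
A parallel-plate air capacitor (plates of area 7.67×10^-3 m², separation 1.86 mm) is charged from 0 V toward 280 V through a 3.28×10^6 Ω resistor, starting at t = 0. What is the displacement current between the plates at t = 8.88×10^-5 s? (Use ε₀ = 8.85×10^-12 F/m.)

C = ε₀A/d = (8.85×10^-12)(7.67×10^-3)/(1.86×10^-3) = 3.649×10^-11 F, so τ = RC = 1.197×10^-4 s.
The conduction current is I(t) = (V₀/R) e^(−t/τ), and the displacement current between the plates equals it.
t/τ = 0.7419; I_d = (280/3.28×10^6) · e^(−0.7419) = (8.537×10^-5)(0.4762) = 4.07×10^-5 A.

4.07×10^-5 A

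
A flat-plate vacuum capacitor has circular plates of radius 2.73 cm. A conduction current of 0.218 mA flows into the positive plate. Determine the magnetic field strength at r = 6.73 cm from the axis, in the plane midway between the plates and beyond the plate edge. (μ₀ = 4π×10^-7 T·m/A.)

6.48×10^-10 T

By continuity the displacement current in the gap matches the conduction current: I_d = 2.18×10^-4 A.
For r ≥ R the full I_d is enclosed: B = μ₀ I_d/(2πr) = (4π×10^-7)(2.18×10^-4)/(2π·0.0673) = 6.48×10^-10 T.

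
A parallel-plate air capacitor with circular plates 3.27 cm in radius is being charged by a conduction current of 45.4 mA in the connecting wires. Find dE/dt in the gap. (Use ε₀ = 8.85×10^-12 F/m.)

1.53×10^12 V/(m·s)

The displacement current between the plates equals the conduction current, I_d = 45.4 mA.
Since I_d = ε₀ A dE/dt, dE/dt = I_d/(ε₀A) = (0.0454)/((8.85×10^-12)(3.359×10^-3)) = 1.53×10^12 V/(m·s).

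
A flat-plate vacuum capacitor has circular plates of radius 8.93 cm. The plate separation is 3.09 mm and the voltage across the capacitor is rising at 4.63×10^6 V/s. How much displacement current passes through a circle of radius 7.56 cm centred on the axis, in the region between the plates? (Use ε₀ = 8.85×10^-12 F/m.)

dE/dt = (dV/dt)/d = 1.498×10^9 V/(m·s); I_d = ε₀(πR²)(dE/dt) = (8.85×10^-12)(0.02505)(1.498×10^9) = 3.321×10^-4 A.
Since J_d is uniform, the enclosed fraction is (r/R)² = 0.7167, giving I_d,enc = 2.38×10^-4 A.

2.38×10^-4 A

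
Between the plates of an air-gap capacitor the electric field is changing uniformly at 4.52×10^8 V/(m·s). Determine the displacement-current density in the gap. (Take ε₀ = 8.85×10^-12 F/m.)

4.00×10^-3 A/m²

The displacement-current density is ε₀ ∂E/∂t = (8.85×10^-12)(4.52×10^8) = 4.00×10^-3 A/m².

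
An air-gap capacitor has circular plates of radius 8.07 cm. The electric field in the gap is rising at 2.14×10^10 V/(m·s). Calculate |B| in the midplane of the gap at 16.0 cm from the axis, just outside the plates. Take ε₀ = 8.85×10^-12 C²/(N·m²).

Total displacement current: I_d = ε₀(πR²)(dE/dt) = (8.85×10^-12)(0.02046)(2.14×10^10) = 3.875×10^-3 A.
For r ≥ R the full I_d is enclosed: B = μ₀ I_d/(2πr) = (4π×10^-7)(3.875×10^-3)/(2π·0.160) = 4.84×10^-9 T.

4.84×10^-9 T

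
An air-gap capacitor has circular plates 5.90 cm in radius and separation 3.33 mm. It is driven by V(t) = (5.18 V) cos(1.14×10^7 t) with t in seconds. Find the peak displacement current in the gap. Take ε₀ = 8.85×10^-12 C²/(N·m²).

The displacement current equals the conduction current C dV/dt, which peaks at C V₀ ω.
With C = ε₀A/d = (8.85×10^-12)(0.01094)/(3.33×10^-3) = 2.907×10^-11 F and ω = 1.14×10^7 rad/s, I_d,max = (2.907×10^-11)(5.18)(1.14×10^7) = 1.72×10^-3 A.

1.72×10^-3 A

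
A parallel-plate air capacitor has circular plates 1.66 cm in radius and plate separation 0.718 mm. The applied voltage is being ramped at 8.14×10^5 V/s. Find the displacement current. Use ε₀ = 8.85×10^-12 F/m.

8.69×10^-6 A

E = V/d so dE/dt = (dV/dt)/d = 1.134×10^9 V/(m·s), and I_d = ε₀ A dE/dt = (8.85×10^-12)(8.657×10^-4)(1.134×10^9) = 8.69×10^-6 A.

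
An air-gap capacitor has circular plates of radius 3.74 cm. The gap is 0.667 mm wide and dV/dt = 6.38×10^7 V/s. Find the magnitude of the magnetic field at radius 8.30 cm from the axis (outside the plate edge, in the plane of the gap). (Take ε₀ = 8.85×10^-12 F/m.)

8.96×10^-9 T

I_d = C dV/dt with C = ε₀πR²/d = 5.830×10^-11 F, so I_d = (5.830×10^-11)(6.38×10^7) = 3.720×10^-3 A.
Outside the plates the loop encloses all of I_d, so B·2πr = μ₀ I_d and B = 8.96×10^-9 T.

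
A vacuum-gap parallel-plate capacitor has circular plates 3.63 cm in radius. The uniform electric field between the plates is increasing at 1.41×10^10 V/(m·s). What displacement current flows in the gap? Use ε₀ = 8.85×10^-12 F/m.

5.17×10^-4 A

With a uniform field, Φ_E = EA, so I_d = ε₀ A dE/dt = 5.17×10^-4 A.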